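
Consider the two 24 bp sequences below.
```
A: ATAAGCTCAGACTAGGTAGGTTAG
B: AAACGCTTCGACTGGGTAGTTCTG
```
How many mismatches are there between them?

Comparing position by position, 8 bases differ: 2 (T/A), 4 (A/C), 8 (C/T), 9 (A/C), 14 (A/G), 20 (G/T), 22 (T/C), 23 (A/T).

8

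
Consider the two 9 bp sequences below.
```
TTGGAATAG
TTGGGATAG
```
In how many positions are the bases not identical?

1

Comparing position by position, 1 position differs: 5 (A/G).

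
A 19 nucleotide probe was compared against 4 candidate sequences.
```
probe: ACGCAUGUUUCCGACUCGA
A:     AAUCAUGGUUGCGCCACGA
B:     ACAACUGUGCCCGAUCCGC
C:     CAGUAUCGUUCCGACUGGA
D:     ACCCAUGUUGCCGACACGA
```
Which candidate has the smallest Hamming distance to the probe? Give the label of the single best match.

D

A differs at 6 sites; B differs at 8 sites; C differs at 6 sites; D differs at 3 sites. The closest is D.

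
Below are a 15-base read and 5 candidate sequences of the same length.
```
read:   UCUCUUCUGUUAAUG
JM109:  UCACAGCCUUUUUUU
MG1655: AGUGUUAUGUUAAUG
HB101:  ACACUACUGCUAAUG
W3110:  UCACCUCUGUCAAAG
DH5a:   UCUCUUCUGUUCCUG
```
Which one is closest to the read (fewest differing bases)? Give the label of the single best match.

DH5a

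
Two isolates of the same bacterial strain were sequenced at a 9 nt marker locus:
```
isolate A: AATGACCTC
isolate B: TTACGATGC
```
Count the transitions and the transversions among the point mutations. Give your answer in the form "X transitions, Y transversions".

Transitions (purine↔purine or pyrimidine↔pyrimidine): 5 A→G, 7 C→T.
Transversions (purine↔pyrimidine): 1 A→T, 2 A→T, 3 T→A, 4 G→C, 6 C→A, 8 T→G.

2 transitions, 6 transversions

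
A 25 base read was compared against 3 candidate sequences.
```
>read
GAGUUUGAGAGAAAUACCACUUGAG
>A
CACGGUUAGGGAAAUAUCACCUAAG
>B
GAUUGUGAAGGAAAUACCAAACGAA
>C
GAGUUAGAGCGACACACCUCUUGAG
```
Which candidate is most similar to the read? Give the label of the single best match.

Hamming distances to read — A: 9; B: 8; C: 5.
Smallest is C with 5 mismatches.

C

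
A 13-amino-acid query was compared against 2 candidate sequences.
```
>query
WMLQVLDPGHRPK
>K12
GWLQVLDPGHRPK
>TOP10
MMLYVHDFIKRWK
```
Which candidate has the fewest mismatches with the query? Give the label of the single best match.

K12 differs at 2 positions; TOP10 differs at 7 positions. The closest is K12.

K12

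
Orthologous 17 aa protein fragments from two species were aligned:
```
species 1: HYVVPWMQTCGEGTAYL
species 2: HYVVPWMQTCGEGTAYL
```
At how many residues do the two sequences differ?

No positions differ; the sequences are identical.

0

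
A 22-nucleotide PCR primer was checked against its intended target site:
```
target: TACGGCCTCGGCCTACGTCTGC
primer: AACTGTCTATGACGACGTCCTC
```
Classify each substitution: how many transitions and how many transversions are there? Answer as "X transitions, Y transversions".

2 transitions, 7 transversions

Transitions (purine↔purine or pyrimidine↔pyrimidine): 6 C→T, 20 T→C.
Transversions (purine↔pyrimidine): 1 T→A, 4 G→T, 9 C→A, 10 G→T, 12 C→A, 14 T→G, 21 G→T.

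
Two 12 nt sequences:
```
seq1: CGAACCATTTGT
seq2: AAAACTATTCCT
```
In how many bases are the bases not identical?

Mismatches (1-based): base 1: C→A; base 2: G→A; base 6: C→T; base 10: T→C; base 11: G→C.

5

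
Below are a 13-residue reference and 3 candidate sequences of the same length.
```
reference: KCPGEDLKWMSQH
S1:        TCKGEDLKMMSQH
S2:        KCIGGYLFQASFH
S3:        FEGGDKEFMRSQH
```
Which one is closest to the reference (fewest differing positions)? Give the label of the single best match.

Hamming distances to reference — S1: 3; S2: 7; S3: 9.
Smallest is S1 with 3 mismatches.

S1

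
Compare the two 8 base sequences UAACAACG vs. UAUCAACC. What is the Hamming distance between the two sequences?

2

Comparing position by position, 2 sites differ: 3 (A/U), 8 (G/C).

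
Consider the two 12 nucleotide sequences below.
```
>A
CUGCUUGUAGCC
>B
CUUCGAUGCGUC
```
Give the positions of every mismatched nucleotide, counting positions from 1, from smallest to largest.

Scanning 1-based: 3: G/U; 5: U/G; 6: U/A; 7: G/U; 8: U/G; 9: A/C; 11: C/U.

3, 5, 6, 7, 8, 9, 11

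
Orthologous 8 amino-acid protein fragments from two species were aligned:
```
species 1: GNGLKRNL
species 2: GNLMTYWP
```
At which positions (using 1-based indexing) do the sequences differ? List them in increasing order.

3, 4, 5, 6, 7, 8

Scanning 1-based: 3: G/L; 4: L/M; 5: K/T; 6: R/Y; 7: N/W; 8: L/P.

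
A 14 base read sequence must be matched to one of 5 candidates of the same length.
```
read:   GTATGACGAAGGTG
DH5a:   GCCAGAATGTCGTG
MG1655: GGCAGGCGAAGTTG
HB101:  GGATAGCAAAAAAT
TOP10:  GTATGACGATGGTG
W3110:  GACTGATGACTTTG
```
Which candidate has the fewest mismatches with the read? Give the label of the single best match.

Hamming distances to read — DH5a: 8; MG1655: 5; HB101: 8; TOP10: 1; W3110: 6.
Smallest is TOP10 with 1 mismatch.

TOP10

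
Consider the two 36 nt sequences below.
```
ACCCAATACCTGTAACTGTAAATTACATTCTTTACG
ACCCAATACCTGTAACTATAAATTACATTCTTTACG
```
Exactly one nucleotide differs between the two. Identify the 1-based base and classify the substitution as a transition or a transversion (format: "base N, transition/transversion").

The sequences differ only at base 18: G→A (purine→purine), a transition.

base 18, transition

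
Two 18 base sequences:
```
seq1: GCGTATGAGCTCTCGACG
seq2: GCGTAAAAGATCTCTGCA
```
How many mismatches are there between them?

6

Mismatches (1-based): site 6: T→A; site 7: G→A; site 10: C→A; site 15: G→T; site 16: A→G; site 18: G→A.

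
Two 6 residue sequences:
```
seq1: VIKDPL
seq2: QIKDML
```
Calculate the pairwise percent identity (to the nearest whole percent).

Mismatches at positions 1, 5 (1-based): 2 of 6.
Identical positions: 4/6 = 66.67% → 67%.

67%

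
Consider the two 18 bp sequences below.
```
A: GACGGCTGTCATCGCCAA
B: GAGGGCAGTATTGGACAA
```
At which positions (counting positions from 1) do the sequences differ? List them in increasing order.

3, 7, 10, 11, 13, 15

Differences at position 3 (C→G), position 7 (T→A), position 10 (C→A), position 11 (A→T), position 13 (C→G), position 15 (C→A).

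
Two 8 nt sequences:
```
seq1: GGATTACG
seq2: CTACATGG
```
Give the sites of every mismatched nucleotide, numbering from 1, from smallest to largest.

Scanning 1-based: 1: G/C; 2: G/T; 4: T/C; 5: T/A; 6: A/T; 7: C/G.

1, 2, 4, 5, 6, 7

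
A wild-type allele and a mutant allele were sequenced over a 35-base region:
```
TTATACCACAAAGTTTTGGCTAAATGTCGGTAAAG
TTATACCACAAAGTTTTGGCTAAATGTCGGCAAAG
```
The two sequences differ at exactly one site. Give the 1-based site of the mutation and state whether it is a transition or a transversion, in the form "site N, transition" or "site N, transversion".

site 31, transition

Site 31 changes T→C. T is a pyrimidine and C is a pyrimidine, so this is a transition.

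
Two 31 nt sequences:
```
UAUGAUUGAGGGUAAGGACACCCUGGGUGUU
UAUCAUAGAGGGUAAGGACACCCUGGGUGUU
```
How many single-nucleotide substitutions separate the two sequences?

2

Comparing position by position, 2 positions differ: 4 (G/C), 7 (U/A).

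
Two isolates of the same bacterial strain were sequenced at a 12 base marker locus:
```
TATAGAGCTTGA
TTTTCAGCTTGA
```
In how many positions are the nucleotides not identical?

Mismatches (1-based): position 2: A→T; position 4: A→T; position 5: G→C.

3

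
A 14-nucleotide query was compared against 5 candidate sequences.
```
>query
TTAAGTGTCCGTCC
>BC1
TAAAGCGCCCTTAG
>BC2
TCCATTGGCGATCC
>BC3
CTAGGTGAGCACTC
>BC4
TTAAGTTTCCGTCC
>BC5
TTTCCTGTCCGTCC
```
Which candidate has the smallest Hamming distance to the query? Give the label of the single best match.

BC1 differs at 6 sites; BC2 differs at 6 sites; BC3 differs at 7 sites; BC4 differs at 1 site; BC5 differs at 3 sites. The closest is BC4.

BC4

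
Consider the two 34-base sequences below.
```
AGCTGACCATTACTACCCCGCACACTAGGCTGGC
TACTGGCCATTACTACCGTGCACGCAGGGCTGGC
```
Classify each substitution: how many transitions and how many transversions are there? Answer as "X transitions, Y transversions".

Mismatches (1-based):
position 1: A→T (purine→pyrimidine, transversion)
position 2: G→A (purine→purine, transition)
position 6: A→G (purine→purine, transition)
position 18: C→G (pyrimidine→purine, transversion)
position 19: C→T (pyrimidine→pyrimidine, transition)
position 24: A→G (purine→purine, transition)
position 26: T→A (pyrimidine→purine, transversion)
position 27: A→G (purine→purine, transition)

5 transitions, 3 transversions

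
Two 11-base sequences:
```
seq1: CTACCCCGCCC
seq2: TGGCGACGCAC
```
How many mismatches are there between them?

6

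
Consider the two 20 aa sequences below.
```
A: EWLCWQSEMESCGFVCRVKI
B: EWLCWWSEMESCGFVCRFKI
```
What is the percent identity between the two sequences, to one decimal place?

90.0%

Mismatches at positions 6, 18 (1-based): 2 of 20.
Identical positions: 18/20 = 90% → 90.0%.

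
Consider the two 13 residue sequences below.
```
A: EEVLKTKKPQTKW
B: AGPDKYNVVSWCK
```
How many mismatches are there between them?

Comparing position by position, 12 residues differ: 1 (E/A), 2 (E/G), 3 (V/P), 4 (L/D), 6 (T/Y), 7 (K/N), 8 (K/V), 9 (P/V), 10 (Q/S), 11 (T/W), 12 (K/C), 13 (W/K).

12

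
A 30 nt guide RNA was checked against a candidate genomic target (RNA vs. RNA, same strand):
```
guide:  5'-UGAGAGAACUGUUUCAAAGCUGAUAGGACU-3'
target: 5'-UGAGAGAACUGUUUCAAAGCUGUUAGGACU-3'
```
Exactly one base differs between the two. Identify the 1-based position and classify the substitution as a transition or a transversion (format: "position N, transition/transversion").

position 23, transversion

Position 23 changes A→U. A is a purine and U is a pyrimidine, so this is a transversion.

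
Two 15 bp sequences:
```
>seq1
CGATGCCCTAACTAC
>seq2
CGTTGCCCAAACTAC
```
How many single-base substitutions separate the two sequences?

Mismatches (1-based): site 3: A→T; site 9: T→A.

2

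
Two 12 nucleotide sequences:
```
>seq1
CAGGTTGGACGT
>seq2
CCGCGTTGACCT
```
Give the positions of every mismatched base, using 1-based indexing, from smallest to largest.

2, 4, 5, 7, 11

Scanning 1-based: 2: A/C; 4: G/C; 5: T/G; 7: G/T; 11: G/C.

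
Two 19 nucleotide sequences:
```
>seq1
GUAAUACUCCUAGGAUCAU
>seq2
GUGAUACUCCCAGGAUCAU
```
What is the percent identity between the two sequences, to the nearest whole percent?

Mismatches at positions 3, 11 (1-based): 2 of 19.
Identical positions: 17/19 = 89.47% → 89%.

89%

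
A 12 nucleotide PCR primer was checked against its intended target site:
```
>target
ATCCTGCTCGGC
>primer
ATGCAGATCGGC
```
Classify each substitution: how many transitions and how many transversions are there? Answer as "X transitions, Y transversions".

0 transitions, 3 transversions

Transitions (purine↔purine or pyrimidine↔pyrimidine): none.
Transversions (purine↔pyrimidine): 3 C→G, 5 T→A, 7 C→A.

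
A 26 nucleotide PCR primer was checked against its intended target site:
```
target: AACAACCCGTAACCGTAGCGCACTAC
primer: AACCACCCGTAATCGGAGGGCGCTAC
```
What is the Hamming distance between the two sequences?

5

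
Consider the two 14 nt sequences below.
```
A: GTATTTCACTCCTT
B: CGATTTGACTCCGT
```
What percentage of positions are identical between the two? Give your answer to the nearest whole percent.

71%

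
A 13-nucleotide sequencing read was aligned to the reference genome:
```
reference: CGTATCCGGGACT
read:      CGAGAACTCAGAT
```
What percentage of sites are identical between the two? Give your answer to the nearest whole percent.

9 positions differ (3, 4, 5, 6, 8, 9, 10, 11, 12), so 4 of 13 match: 4/13 = 30.77%.

31%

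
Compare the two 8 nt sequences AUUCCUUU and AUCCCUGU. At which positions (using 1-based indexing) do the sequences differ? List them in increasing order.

Differences at position 3 (U→C), position 7 (U→G).

3, 7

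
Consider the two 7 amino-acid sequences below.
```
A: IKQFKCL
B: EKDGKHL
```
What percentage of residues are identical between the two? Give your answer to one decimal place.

42.9%

Mismatches at positions 1, 3, 4, 6 (1-based): 4 of 7.
Identical positions: 3/7 = 42.86% → 42.9%.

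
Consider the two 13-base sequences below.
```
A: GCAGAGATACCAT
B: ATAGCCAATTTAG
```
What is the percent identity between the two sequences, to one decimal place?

30.8%

Mismatches at positions 1, 2, 5, 6, 8, 9, 10, 11, 13 (1-based): 9 of 13.
Identical positions: 4/13 = 30.77% → 30.8%.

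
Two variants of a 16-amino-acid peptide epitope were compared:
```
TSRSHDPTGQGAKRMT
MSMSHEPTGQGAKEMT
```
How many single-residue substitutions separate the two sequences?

The sequences differ at positions 1, 3, 6, 14 (1-based) — 4 in total.

4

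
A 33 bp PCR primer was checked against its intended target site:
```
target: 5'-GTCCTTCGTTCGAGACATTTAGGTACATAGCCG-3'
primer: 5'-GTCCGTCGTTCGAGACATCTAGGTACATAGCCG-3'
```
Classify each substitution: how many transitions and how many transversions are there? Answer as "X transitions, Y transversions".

1 transition, 1 transversion

Mismatches (1-based):
base 5: T→G (pyrimidine→purine, transversion)
base 19: T→C (pyrimidine→pyrimidine, transition)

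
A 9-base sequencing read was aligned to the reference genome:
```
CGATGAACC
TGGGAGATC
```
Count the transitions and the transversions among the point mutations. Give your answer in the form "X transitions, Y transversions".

5 transitions, 1 transversion

Transitions (purine↔purine or pyrimidine↔pyrimidine): 1 C→T, 3 A→G, 5 G→A, 6 A→G, 8 C→T.
Transversions (purine↔pyrimidine): 4 T→G.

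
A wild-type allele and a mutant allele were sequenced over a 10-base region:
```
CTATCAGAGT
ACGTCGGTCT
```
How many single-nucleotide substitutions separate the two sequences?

Mismatches (1-based): position 1: C→A; position 2: T→C; position 3: A→G; position 6: A→G; position 8: A→T; position 9: G→C.

6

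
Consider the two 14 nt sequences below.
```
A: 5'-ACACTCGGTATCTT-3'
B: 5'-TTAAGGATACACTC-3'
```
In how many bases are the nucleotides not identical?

The sequences differ at bases 1, 2, 4, 5, 6, 7, 8, 9, 10, 11, 14 (1-based) — 11 in total.

11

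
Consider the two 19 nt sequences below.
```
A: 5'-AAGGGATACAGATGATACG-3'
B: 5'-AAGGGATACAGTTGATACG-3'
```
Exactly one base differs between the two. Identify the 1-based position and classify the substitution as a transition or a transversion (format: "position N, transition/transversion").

position 12, transversion

Position 12 changes A→T. A is a purine and T is a pyrimidine, so this is a transversion.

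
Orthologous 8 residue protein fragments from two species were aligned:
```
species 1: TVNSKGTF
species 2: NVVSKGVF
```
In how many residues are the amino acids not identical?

3

The sequences differ at residues 1, 3, 7 (1-based) — 3 in total.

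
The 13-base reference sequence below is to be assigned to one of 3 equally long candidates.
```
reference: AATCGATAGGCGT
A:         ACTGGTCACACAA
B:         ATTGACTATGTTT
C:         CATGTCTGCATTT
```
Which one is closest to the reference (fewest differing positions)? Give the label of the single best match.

B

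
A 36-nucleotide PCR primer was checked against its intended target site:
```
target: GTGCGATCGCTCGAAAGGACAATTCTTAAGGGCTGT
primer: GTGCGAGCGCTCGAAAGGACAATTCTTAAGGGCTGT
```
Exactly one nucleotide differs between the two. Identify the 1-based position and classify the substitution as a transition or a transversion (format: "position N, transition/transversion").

position 7, transversion

Position 7 changes T→G. T is a pyrimidine and G is a purine, so this is a transversion.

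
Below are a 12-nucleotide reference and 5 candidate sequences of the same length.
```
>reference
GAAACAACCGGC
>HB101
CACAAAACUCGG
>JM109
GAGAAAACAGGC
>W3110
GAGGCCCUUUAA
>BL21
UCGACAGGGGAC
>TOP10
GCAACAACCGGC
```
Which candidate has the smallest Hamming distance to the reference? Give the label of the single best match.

HB101 differs at 6 positions; JM109 differs at 3 positions; W3110 differs at 9 positions; BL21 differs at 7 positions; TOP10 differs at 1 position. The closest is TOP10.

TOP10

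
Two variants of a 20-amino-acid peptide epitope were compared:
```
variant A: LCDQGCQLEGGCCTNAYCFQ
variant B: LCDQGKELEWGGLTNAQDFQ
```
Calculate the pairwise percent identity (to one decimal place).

Mismatches at positions 6, 7, 10, 12, 13, 17, 18 (1-based): 7 of 20.
Identical positions: 13/20 = 65% → 65.0%.

65.0%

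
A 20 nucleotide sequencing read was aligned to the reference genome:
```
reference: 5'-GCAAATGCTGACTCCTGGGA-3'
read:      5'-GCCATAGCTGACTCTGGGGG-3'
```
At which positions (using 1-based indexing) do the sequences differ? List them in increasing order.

Differences at position 3 (A→C), position 5 (A→T), position 6 (T→A), position 15 (C→T), position 16 (T→G), position 20 (A→G).

3, 5, 6, 15, 16, 20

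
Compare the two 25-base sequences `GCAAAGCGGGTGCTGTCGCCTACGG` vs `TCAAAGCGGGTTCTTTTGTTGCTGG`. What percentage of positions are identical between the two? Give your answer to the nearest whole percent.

9 positions differ (1, 12, 15, 17, 19, 20, 21, 22, 23), so 16 of 25 match: 16/25 = 64%.

64%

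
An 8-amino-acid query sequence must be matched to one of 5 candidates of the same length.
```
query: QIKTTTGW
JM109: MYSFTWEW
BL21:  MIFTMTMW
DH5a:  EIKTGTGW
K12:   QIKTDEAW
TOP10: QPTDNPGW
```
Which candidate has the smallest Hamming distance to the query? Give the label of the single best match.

DH5a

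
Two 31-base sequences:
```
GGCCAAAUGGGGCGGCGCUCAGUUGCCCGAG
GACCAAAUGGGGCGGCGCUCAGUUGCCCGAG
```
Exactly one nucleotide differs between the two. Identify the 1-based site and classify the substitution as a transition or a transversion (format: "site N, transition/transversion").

site 2, transition

The sequences differ only at site 2: G→A (purine→purine), a transition.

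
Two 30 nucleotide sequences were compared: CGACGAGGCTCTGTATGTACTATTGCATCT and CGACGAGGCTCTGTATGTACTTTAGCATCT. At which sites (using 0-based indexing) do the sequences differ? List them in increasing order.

21, 23

Scanning 0-based: 21: A/T; 23: T/A.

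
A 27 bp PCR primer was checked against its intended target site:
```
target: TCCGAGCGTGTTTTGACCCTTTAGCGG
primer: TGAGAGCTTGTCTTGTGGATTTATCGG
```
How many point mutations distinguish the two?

9

Comparing position by position, 9 bases differ: 2 (C/G), 3 (C/A), 8 (G/T), 12 (T/C), 16 (A/T), 17 (C/G), 18 (C/G), 19 (C/A), 24 (G/T).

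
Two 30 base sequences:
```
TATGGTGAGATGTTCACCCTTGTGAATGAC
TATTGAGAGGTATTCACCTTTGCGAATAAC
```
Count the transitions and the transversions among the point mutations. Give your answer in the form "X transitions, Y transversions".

5 transitions, 2 transversions

Mismatches (1-based):
base 4: G→T (purine→pyrimidine, transversion)
base 6: T→A (pyrimidine→purine, transversion)
base 10: A→G (purine→purine, transition)
base 12: G→A (purine→purine, transition)
base 19: C→T (pyrimidine→pyrimidine, transition)
base 23: T→C (pyrimidine→pyrimidine, transition)
base 28: G→A (purine→purine, transition)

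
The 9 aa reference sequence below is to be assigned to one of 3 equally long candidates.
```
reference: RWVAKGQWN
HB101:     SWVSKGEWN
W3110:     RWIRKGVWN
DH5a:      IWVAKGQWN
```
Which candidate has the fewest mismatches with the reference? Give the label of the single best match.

DH5a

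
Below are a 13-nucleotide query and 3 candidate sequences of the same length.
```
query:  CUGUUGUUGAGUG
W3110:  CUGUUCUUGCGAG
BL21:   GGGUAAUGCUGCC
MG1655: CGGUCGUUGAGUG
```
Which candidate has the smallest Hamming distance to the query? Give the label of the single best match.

W3110 differs at 3 positions; BL21 differs at 9 positions; MG1655 differs at 2 positions. The closest is MG1655.

MG1655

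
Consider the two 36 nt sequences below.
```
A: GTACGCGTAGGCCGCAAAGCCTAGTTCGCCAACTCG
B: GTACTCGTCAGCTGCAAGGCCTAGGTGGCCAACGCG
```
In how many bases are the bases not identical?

8

Comparing position by position, 8 bases differ: 5 (G/T), 9 (A/C), 10 (G/A), 13 (C/T), 18 (A/G), 25 (T/G), 27 (C/G), 34 (T/G).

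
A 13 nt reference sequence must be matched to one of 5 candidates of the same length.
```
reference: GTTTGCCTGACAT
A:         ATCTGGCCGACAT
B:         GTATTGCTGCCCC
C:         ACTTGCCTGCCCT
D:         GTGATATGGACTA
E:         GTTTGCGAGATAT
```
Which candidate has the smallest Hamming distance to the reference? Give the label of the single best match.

E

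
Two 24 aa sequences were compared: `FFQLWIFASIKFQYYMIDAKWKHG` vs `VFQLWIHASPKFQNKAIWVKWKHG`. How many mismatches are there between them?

Comparing position by position, 8 residues differ: 1 (F/V), 7 (F/H), 10 (I/P), 14 (Y/N), 15 (Y/K), 16 (M/A), 18 (D/W), 19 (A/V).

8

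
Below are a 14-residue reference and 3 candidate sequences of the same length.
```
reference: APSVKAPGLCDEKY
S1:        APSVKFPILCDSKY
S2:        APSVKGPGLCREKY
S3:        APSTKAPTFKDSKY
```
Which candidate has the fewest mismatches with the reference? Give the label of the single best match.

Hamming distances to reference — S1: 3; S2: 2; S3: 5.
Smallest is S2 with 2 mismatches.

S2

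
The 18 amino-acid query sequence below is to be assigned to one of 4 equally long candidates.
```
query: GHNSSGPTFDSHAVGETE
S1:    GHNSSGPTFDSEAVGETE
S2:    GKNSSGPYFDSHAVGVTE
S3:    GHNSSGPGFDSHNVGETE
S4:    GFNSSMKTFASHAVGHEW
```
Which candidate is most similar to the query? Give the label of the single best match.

S1

S1 differs at 1 position; S2 differs at 3 positions; S3 differs at 2 positions; S4 differs at 7 positions. The closest is S1.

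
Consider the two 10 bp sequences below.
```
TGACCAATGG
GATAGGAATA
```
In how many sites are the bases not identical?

Comparing position by position, 9 sites differ: 1 (T/G), 2 (G/A), 3 (A/T), 4 (C/A), 5 (C/G), 6 (A/G), 8 (T/A), 9 (G/T), 10 (G/A).

9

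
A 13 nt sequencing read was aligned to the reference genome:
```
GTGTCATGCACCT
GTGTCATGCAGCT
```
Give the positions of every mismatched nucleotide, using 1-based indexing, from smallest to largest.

11

Scanning 1-based: 11: C/G.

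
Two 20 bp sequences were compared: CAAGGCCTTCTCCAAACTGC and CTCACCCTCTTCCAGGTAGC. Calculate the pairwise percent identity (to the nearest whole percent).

10 positions differ (2, 3, 4, 5, 9, 10, 15, 16, 17, 18), so 10 of 20 match: 10/20 = 50%.

50%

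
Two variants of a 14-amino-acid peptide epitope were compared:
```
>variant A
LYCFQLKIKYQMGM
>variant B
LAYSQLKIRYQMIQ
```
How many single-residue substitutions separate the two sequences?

Comparing position by position, 6 residues differ: 2 (Y/A), 3 (C/Y), 4 (F/S), 9 (K/R), 13 (G/I), 14 (M/Q).

6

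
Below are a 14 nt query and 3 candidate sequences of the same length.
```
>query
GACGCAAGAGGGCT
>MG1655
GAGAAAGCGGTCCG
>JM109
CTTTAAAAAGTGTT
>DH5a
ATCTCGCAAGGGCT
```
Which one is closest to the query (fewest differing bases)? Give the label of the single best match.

DH5a

MG1655 differs at 9 bases; JM109 differs at 8 bases; DH5a differs at 6 bases. The closest is DH5a.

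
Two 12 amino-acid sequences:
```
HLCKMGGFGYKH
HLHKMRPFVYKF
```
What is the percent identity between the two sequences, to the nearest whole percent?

58%

Mismatches at positions 3, 6, 7, 9, 12 (1-based): 5 of 12.
Identical positions: 7/12 = 58.33% → 58%.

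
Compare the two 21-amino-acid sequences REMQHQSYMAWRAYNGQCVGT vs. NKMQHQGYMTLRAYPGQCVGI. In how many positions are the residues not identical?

7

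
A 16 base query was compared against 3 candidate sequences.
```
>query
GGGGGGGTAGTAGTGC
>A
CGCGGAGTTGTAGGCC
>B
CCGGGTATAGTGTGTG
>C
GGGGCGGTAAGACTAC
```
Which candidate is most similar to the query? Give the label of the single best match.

C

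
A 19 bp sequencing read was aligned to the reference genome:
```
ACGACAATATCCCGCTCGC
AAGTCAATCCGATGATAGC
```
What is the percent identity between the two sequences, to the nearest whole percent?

53%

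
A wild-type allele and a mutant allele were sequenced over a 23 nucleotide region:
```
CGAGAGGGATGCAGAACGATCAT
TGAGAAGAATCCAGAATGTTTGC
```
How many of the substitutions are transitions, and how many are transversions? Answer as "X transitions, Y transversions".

7 transitions, 2 transversions

Mismatches (1-based):
site 1: C→T (pyrimidine→pyrimidine, transition)
site 6: G→A (purine→purine, transition)
site 8: G→A (purine→purine, transition)
site 11: G→C (purine→pyrimidine, transversion)
site 17: C→T (pyrimidine→pyrimidine, transition)
site 19: A→T (purine→pyrimidine, transversion)
site 21: C→T (pyrimidine→pyrimidine, transition)
site 22: A→G (purine→purine, transition)
site 23: T→C (pyrimidine→pyrimidine, transition)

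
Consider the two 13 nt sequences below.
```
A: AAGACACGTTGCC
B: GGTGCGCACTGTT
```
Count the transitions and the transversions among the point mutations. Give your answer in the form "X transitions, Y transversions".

Mismatches (1-based):
position 1: A→G (purine→purine, transition)
position 2: A→G (purine→purine, transition)
position 3: G→T (purine→pyrimidine, transversion)
position 4: A→G (purine→purine, transition)
position 6: A→G (purine→purine, transition)
position 8: G→A (purine→purine, transition)
position 9: T→C (pyrimidine→pyrimidine, transition)
position 12: C→T (pyrimidine→pyrimidine, transition)
position 13: C→T (pyrimidine→pyrimidine, transition)

8 transitions, 1 transversion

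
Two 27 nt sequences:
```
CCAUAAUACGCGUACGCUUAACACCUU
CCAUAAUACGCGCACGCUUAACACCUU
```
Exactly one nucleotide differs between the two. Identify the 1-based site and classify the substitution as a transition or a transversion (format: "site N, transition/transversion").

Site 13 changes U→C. U is a pyrimidine and C is a pyrimidine, so this is a transition.

site 13, transition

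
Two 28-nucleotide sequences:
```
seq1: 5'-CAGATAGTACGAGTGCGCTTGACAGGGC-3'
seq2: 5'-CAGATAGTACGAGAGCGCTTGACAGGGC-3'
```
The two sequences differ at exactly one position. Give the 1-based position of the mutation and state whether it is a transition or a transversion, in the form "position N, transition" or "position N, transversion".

position 14, transversion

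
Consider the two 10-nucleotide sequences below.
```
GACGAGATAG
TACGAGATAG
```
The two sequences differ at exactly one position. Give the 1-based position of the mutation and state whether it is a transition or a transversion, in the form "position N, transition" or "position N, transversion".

Position 1 changes G→T. G is a purine and T is a pyrimidine, so this is a transversion.

position 1, transversion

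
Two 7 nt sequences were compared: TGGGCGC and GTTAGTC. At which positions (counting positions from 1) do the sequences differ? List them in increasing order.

Scanning 1-based: 1: T/G; 2: G/T; 3: G/T; 4: G/A; 5: C/G; 6: G/T.

1, 2, 3, 4, 5, 6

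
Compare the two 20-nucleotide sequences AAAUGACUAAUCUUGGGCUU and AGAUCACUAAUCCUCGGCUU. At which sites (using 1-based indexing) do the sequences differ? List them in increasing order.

Differences at site 2 (A→G), site 5 (G→C), site 13 (U→C), site 15 (G→C).

2, 5, 13, 15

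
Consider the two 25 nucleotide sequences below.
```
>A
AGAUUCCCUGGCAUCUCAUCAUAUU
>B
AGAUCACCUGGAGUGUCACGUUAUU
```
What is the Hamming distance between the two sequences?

8

Comparing position by position, 8 bases differ: 5 (U/C), 6 (C/A), 12 (C/A), 13 (A/G), 15 (C/G), 19 (U/C), 20 (C/G), 21 (A/U).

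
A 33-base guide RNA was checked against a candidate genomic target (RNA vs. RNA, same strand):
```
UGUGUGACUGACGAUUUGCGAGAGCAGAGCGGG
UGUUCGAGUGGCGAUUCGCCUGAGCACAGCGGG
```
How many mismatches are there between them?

Comparing position by position, 8 sites differ: 4 (G/U), 5 (U/C), 8 (C/G), 11 (A/G), 17 (U/C), 20 (G/C), 21 (A/U), 27 (G/C).

8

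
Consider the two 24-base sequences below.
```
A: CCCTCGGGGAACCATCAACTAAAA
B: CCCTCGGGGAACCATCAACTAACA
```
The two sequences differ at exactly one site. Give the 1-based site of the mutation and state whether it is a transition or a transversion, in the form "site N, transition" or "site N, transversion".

The sequences differ only at site 23: A→C (purine→pyrimidine), a transversion.

site 23, transversion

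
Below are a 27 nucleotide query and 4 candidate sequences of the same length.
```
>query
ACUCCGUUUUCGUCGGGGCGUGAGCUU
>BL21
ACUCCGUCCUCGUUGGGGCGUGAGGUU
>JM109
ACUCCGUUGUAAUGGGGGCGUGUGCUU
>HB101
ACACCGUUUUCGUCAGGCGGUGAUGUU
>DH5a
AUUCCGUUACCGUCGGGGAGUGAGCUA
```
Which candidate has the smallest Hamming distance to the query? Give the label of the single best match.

BL21 differs at 4 bases; JM109 differs at 5 bases; HB101 differs at 6 bases; DH5a differs at 5 bases. The closest is BL21.

BL21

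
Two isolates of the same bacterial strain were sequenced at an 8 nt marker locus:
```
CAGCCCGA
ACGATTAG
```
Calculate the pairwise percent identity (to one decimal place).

12.5%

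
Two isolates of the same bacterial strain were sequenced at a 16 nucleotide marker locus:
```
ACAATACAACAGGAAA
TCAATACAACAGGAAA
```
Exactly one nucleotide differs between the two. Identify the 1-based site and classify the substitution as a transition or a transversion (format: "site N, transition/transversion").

Site 1 changes A→T. A is a purine and T is a pyrimidine, so this is a transversion.

site 1, transversion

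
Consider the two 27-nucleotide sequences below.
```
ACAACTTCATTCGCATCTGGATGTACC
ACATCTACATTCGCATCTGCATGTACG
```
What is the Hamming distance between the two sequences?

The sequences differ at bases 4, 7, 20, 27 (1-based) — 4 in total.

4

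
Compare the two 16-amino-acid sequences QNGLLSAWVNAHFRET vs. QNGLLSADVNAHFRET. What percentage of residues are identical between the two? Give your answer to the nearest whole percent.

94%

Mismatch at position 8 (1-based): 1 of 16.
Identical positions: 15/16 = 93.75% → 94%.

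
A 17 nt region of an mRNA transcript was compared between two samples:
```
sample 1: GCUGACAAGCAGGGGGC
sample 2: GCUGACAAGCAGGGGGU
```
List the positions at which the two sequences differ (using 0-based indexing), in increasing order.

16

Differences at position 16 (C→U).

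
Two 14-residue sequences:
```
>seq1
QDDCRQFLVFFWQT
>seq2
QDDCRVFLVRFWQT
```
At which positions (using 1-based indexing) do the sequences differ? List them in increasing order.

6, 10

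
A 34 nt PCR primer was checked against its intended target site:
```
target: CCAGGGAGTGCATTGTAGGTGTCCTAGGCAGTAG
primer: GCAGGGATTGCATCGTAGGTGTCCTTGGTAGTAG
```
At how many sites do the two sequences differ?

Mismatches (1-based): site 1: C→G; site 8: G→T; site 14: T→C; site 26: A→T; site 29: C→T.

5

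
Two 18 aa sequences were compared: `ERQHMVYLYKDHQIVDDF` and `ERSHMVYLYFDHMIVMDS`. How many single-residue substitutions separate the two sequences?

Comparing position by position, 5 residues differ: 3 (Q/S), 10 (K/F), 13 (Q/M), 16 (D/M), 18 (F/S).

5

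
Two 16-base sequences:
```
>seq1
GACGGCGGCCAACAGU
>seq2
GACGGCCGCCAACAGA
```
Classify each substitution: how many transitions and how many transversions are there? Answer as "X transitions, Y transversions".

Transitions (purine↔purine or pyrimidine↔pyrimidine): none.
Transversions (purine↔pyrimidine): 7 G→C, 16 U→A.

0 transitions, 2 transversions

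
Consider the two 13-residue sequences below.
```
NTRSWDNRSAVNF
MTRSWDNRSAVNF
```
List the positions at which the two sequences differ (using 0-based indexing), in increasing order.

Differences at position 0 (N→M).

0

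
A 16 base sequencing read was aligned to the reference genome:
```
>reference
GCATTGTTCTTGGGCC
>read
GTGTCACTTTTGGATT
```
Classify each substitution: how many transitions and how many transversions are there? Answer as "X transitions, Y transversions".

Mismatches (1-based):
site 2: C→T (pyrimidine→pyrimidine, transition)
site 3: A→G (purine→purine, transition)
site 5: T→C (pyrimidine→pyrimidine, transition)
site 6: G→A (purine→purine, transition)
site 7: T→C (pyrimidine→pyrimidine, transition)
site 9: C→T (pyrimidine→pyrimidine, transition)
site 14: G→A (purine→purine, transition)
site 15: C→T (pyrimidine→pyrimidine, transition)
site 16: C→T (pyrimidine→pyrimidine, transition)

9 transitions, 0 transversions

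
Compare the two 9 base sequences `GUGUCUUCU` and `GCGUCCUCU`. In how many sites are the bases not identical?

2

Comparing position by position, 2 sites differ: 2 (U/C), 6 (U/C).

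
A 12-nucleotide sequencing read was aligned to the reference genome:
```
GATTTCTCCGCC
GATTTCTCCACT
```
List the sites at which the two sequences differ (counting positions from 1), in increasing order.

Scanning 1-based: 10: G/A; 12: C/T.

10, 12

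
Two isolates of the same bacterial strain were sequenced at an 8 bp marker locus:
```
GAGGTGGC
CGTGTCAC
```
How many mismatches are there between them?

The sequences differ at positions 1, 2, 3, 6, 7 (1-based) — 5 in total.

5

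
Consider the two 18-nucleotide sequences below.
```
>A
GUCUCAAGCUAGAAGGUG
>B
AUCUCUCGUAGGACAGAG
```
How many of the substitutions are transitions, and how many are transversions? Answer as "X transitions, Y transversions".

4 transitions, 5 transversions

Transitions (purine↔purine or pyrimidine↔pyrimidine): 1 G→A, 9 C→U, 11 A→G, 15 G→A.
Transversions (purine↔pyrimidine): 6 A→U, 7 A→C, 10 U→A, 14 A→C, 17 U→A.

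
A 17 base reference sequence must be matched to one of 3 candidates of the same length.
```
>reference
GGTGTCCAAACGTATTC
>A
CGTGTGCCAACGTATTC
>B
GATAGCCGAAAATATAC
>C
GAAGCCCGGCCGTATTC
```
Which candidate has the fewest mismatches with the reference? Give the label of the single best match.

Hamming distances to reference — A: 3; B: 7; C: 6.
Smallest is A with 3 mismatches.

A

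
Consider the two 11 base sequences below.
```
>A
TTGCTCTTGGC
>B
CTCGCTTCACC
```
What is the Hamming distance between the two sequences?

8

Comparing position by position, 8 sites differ: 1 (T/C), 3 (G/C), 4 (C/G), 5 (T/C), 6 (C/T), 8 (T/C), 9 (G/A), 10 (G/C).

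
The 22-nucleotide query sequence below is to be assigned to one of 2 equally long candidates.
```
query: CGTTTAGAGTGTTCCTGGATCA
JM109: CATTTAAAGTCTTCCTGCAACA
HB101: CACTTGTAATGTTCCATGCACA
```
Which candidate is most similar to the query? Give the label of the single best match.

JM109 differs at 5 positions; HB101 differs at 9 positions. The closest is JM109.

JM109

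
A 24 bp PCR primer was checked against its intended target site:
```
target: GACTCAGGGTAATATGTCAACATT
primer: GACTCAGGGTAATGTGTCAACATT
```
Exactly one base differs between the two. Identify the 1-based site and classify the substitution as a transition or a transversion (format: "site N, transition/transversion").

site 14, transition

Site 14 changes A→G. A is a purine and G is a purine, so this is a transition.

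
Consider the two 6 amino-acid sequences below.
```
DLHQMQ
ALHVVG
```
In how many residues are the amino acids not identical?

4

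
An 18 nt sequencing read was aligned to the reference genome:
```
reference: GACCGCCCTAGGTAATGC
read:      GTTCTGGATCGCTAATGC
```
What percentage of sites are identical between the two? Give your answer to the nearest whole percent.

56%

8 positions differ (2, 3, 5, 6, 7, 8, 10, 12), so 10 of 18 match: 10/18 = 55.56%.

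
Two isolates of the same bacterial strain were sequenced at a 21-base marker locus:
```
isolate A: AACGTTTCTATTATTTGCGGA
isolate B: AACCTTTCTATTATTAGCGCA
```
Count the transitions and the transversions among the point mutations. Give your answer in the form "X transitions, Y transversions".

Mismatches (1-based):
position 4: G→C (purine→pyrimidine, transversion)
position 16: T→A (pyrimidine→purine, transversion)
position 20: G→C (purine→pyrimidine, transversion)

0 transitions, 3 transversions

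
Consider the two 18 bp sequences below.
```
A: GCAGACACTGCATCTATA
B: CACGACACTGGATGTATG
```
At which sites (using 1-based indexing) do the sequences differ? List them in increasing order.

Scanning 1-based: 1: G/C; 2: C/A; 3: A/C; 11: C/G; 14: C/G; 18: A/G.

1, 2, 3, 11, 14, 18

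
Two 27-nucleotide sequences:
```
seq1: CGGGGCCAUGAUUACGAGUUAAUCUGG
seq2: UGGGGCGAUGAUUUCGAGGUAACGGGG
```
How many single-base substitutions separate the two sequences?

The sequences differ at sites 1, 7, 14, 19, 23, 24, 25 (1-based) — 7 in total.

7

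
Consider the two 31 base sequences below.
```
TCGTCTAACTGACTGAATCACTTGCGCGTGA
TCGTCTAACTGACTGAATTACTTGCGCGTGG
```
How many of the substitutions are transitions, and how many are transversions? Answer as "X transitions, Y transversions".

Transitions (purine↔purine or pyrimidine↔pyrimidine): 19 C→T, 31 A→G.
Transversions (purine↔pyrimidine): none.

2 transitions, 0 transversions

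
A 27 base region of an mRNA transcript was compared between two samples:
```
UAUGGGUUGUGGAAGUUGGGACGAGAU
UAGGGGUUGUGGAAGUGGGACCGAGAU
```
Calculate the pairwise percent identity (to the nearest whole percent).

4 positions differ (3, 17, 20, 21), so 23 of 27 match: 23/27 = 85.19%.

85%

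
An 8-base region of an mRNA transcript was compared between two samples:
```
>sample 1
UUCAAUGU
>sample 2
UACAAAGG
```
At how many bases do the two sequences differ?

The sequences differ at bases 2, 6, 8 (1-based) — 3 in total.

3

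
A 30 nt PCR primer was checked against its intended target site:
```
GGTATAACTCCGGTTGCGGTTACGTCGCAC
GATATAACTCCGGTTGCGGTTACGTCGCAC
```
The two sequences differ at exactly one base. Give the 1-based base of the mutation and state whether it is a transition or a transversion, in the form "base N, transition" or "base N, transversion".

The sequences differ only at base 2: G→A (purine→purine), a transition.

base 2, transition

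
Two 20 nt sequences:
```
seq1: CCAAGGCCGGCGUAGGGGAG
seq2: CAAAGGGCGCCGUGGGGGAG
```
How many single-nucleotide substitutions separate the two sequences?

4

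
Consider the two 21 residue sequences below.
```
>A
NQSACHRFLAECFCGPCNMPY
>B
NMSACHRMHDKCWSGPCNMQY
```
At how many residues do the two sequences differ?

8

The sequences differ at residues 2, 8, 9, 10, 11, 13, 14, 20 (1-based) — 8 in total.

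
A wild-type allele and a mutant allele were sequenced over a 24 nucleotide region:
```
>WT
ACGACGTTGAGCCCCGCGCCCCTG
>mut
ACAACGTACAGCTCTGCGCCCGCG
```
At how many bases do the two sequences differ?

7

The sequences differ at bases 3, 8, 9, 13, 15, 22, 23 (1-based) — 7 in total.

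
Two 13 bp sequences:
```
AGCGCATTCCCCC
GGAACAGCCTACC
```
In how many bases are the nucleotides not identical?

Mismatches (1-based): base 1: A→G; base 3: C→A; base 4: G→A; base 7: T→G; base 8: T→C; base 10: C→T; base 11: C→A.

7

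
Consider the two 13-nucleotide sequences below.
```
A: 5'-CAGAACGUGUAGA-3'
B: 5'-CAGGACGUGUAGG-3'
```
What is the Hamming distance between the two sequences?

Mismatches (1-based): position 4: A→G; position 13: A→G.

2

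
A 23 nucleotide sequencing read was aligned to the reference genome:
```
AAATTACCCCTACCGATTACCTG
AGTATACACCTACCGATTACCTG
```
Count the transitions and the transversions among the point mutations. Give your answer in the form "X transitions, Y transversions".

Transitions (purine↔purine or pyrimidine↔pyrimidine): 2 A→G.
Transversions (purine↔pyrimidine): 3 A→T, 4 T→A, 8 C→A.

1 transition, 3 transversions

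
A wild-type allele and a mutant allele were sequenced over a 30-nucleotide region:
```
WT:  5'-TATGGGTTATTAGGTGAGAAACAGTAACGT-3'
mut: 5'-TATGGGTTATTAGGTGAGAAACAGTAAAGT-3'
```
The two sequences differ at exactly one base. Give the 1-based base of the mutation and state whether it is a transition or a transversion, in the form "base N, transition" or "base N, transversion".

base 28, transversion

Base 28 changes C→A. C is a pyrimidine and A is a purine, so this is a transversion.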